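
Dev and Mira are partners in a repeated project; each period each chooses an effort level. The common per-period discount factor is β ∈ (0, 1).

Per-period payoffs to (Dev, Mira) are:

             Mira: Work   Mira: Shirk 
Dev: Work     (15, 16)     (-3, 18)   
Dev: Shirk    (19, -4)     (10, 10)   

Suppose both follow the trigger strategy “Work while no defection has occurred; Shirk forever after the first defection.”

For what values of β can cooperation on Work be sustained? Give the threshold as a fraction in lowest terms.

4/9

Dev: cooperation gives 15 each period; deviation gives 19 once then 10 forever.
  15/(1−β) ≥ 19 + 10β/(1−β) ⇒ β ≥ 4/9.
Mira: cooperation gives 16 each period; deviation gives 18 once then 10 forever.
  β ≥ 2/8 = 1/4.
Both must hold, so the binding constraint is Dev's: β ≥ 4/9.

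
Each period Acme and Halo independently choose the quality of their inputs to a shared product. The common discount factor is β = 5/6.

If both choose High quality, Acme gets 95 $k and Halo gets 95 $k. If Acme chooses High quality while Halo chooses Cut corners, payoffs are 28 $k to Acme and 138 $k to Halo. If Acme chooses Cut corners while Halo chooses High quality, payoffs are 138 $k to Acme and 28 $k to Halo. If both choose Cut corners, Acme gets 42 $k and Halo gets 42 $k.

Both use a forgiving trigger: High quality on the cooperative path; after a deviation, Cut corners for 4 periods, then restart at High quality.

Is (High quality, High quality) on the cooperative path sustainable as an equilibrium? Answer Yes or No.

Yes

IC: β+…+β^4 ≥ (138−95)/(95−42) = 43/53.
At β = 5/6: partial sum = 2.5887 ≥ 0.8113. Cooperation sustainable.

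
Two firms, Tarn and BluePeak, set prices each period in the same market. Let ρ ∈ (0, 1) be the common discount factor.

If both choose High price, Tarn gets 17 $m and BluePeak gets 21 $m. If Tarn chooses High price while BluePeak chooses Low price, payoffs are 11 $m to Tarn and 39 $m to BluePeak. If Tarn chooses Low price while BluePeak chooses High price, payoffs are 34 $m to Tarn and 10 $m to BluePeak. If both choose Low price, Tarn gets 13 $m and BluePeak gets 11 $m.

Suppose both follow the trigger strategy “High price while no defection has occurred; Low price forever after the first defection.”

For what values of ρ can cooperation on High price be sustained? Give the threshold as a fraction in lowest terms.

Tarn's threshold: (34−17)/(34−13) = 17/21.
BluePeak's threshold: (39−21)/(39−11) = 9/14.
17/21 > 9/14, so Tarn binds and ρ* = 17/21.

17/21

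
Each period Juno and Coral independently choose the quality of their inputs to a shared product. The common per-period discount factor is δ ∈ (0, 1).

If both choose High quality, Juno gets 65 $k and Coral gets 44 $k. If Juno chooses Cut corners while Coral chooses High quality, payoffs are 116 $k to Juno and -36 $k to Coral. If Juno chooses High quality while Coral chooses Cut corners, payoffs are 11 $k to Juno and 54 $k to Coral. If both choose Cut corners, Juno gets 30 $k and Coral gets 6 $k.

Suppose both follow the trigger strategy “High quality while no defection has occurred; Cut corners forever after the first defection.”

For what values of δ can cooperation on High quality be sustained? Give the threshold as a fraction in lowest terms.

51/86

Juno's threshold: (116−65)/(116−30) = 51/86.
Coral's threshold: (54−44)/(54−6) = 5/24.
51/86 > 5/24, so Juno binds and δ* = 51/86.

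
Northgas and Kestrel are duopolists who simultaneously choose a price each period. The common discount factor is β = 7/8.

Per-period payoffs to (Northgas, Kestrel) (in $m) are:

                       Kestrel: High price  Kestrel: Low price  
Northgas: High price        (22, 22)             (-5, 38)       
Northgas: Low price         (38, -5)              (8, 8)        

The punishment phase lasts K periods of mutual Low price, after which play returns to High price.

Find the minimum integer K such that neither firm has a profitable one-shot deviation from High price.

IC: β(1−β^K)/(1−β) ≥ (38−22)/(22−8) = 8/7.
With β = 7/8: need 1 − β^K ≥ 8/7·(1−7/8)/(7/8), i.e. β^K ≤ 0.8367.
Since (7/8)^1 = 0.8750 and (7/8)^2 = 0.7656, the smallest such K is 2.

2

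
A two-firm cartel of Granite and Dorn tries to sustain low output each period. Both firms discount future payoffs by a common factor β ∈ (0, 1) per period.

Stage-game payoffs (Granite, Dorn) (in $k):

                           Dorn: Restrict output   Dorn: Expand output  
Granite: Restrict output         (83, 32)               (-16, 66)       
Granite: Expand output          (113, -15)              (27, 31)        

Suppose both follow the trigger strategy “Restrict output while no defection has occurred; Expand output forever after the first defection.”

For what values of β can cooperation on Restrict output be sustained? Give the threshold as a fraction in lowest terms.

34/35

Granite's threshold: (113−83)/(113−27) = 15/43.
Dorn's threshold: (66−32)/(66−31) = 34/35.
15/43 < 34/35, so Dorn binds and β* = 34/35.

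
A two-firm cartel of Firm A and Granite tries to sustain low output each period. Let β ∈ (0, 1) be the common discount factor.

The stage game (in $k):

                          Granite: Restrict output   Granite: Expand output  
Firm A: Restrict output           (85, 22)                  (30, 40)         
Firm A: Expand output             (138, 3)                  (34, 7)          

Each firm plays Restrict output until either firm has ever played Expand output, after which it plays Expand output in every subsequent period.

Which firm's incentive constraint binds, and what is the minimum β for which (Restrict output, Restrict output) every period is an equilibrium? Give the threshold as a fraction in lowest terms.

Granite; β ≥ 6/11

Firm A's threshold: (138−85)/(138−34) = 53/104.
Granite's threshold: (40−22)/(40−7) = 6/11.
53/104 < 6/11, so Granite binds and β* = 6/11.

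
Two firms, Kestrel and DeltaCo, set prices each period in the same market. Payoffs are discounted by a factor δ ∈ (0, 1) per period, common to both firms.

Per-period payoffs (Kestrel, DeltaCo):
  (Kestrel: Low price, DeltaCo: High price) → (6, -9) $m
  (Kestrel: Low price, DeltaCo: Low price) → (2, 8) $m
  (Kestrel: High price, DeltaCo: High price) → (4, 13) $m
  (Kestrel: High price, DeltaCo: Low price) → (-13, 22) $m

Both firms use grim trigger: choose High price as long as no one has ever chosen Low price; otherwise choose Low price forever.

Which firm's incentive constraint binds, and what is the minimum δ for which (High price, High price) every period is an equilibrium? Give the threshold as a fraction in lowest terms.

Kestrel: cooperation gives 4 each period; deviation gives 6 once then 2 forever.
  4/(1−δ) ≥ 6 + 2δ/(1−δ) ⇒ δ ≥ 2/4 = 1/2.
DeltaCo: cooperation gives 13 each period; deviation gives 22 once then 8 forever.
  δ ≥ 9/14.
Both must hold, so the binding constraint is DeltaCo's: δ ≥ 9/14.

DeltaCo; δ ≥ 9/14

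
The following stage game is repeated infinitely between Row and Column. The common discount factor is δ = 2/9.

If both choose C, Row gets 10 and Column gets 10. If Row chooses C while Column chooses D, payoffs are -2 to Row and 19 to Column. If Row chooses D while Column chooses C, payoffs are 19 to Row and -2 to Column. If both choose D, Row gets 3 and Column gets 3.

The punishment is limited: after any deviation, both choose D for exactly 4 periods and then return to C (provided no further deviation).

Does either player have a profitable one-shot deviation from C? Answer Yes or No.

Comparing payoff streams over the 5 periods until play realigns: cooperate → 10(1+δ+…+δ^4); deviate → 19 + 3(δ+…+δ^4).
Cooperation is sustained iff (10−3)(δ+…+δ^4) ≥ 19−10.
δ+…+δ^4 = 2/9·(1−(2/9)^4)/(1−2/9) = 0.2850, and (19−10)/(10−3) = 1.2857.
0.2850 < 1.2857, so cooperation is not sustainable.

Yes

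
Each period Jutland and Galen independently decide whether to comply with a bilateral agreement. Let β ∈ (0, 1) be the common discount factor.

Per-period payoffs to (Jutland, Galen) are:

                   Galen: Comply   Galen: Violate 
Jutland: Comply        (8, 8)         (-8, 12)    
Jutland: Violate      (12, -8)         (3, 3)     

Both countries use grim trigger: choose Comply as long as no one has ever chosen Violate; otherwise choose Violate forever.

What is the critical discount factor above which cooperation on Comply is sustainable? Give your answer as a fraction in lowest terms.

Cooperation forever yields 8 each period: 8/(1−β).
Deviating yields 12 once, then 3 forever: 12 + 3β/(1−β).
No profitable deviation requires 8/(1−β) ≥ 12 + 3β/(1−β).
Multiplying by (1−β): 8 ≥ 12(1−β) + 3β = 12 − 9β.
So 9β ≥ 4, i.e. β ≥ 4/9.

4/9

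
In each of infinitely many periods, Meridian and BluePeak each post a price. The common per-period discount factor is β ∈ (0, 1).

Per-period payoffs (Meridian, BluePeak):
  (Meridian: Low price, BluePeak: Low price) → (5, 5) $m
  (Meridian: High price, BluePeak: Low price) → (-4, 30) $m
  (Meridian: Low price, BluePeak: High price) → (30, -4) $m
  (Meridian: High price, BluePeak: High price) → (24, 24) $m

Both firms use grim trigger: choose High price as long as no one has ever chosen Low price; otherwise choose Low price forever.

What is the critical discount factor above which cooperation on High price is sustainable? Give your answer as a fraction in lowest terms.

6/25

Under grim trigger the critical discount factor is (T−C)/(T−P) with T = 30, C = 24, P = 5.
β* = (30−24)/(30−5) = 6/25.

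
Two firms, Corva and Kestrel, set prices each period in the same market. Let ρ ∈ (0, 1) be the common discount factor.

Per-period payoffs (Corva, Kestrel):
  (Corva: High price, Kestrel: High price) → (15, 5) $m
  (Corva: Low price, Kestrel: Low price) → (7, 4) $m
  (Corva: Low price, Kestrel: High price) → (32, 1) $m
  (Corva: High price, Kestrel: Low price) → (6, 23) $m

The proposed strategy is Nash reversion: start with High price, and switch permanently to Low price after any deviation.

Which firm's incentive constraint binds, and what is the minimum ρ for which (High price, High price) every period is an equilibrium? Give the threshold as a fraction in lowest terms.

Kestrel; ρ ≥ 18/19

Corva: cooperation gives 15 each period; deviation gives 32 once then 7 forever.
  15/(1−ρ) ≥ 32 + 7ρ/(1−ρ) ⇒ ρ ≥ 17/25.
Kestrel: cooperation gives 5 each period; deviation gives 23 once then 4 forever.
  ρ ≥ 18/19.
Both must hold, so the binding constraint is Kestrel's: ρ ≥ 18/19.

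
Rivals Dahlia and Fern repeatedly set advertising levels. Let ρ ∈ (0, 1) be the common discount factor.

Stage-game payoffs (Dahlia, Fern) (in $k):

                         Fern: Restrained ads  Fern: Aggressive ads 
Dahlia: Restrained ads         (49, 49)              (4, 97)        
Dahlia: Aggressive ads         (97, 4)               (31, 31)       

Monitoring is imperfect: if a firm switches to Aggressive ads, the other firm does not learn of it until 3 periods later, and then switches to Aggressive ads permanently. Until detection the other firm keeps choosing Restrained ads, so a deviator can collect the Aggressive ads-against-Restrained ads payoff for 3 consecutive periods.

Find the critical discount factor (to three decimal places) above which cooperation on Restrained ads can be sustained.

0.899

Deviating for the 3 undetected periods gains 97−49 = 48 per period over cooperation, then loses 49−31 = 18 per period forever once punishment starts.
Gain: 48(1 + ρ + … + ρ^2); loss: 18·ρ^3/(1−ρ).
No profitable deviation ⇔ 48(1−ρ^3) ≤ 18·ρ^3, i.e. ρ^3 ≥ 48/(48+18) = 8/11.
Hence ρ ≥ (8/11)^(1/3) ≈ 0.899.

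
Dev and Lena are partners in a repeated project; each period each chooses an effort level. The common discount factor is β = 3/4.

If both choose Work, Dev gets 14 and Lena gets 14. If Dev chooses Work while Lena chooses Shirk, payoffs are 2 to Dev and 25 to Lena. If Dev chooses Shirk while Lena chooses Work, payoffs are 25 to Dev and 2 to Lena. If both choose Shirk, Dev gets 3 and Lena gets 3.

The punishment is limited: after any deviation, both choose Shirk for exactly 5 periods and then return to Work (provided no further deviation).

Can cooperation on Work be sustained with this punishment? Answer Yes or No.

Yes

Comparing payoff streams over the 6 periods until play realigns: cooperate → 14(1+β+…+β^5); deviate → 25 + 3(β+…+β^5).
Cooperation is sustained iff (14−3)(β+…+β^5) ≥ 25−14.
β+…+β^5 = 3/4·(1−(3/4)^5)/(1−3/4) = 2.2881, and (25−14)/(14−3) = 1.0000.
2.2881 ≥ 1.0000, so cooperation is sustainable.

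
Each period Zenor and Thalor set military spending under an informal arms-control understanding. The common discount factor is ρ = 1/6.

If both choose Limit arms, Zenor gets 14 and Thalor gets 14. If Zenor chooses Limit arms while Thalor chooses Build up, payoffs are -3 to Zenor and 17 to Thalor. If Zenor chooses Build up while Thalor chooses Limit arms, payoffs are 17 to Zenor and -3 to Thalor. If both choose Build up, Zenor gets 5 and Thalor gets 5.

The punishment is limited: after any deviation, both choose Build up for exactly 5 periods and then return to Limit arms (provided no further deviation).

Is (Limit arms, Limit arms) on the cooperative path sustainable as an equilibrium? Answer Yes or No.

No

A one-shot deviation gives 17 now, then 5 for 5 periods, then back to 14.
Gain from deviating: (17−14) today; loss: (14−5) in each of the next 5 periods.
No-deviation condition: (14−5)(ρ+…+ρ^5) ≥ 17−14, i.e. ρ+…+ρ^5 ≥ 1/3.
At ρ = 1/6: ρ+…+ρ^5 = 0.2000 < 0.3333.
So cooperation is not sustainable.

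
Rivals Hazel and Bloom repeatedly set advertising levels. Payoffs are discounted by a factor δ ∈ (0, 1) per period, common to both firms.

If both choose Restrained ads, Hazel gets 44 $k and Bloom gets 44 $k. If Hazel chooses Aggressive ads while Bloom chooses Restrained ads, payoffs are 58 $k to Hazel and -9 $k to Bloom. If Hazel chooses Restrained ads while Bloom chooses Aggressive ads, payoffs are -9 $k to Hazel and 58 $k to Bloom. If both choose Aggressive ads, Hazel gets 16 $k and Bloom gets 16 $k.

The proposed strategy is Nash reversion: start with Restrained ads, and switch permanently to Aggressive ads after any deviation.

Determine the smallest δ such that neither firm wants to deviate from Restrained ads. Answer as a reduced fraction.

Under grim trigger the critical discount factor is (T−C)/(T−P) with T = 58, C = 44, P = 16.
δ* = (58−44)/(58−16) = 14/42 = 1/3.

1/3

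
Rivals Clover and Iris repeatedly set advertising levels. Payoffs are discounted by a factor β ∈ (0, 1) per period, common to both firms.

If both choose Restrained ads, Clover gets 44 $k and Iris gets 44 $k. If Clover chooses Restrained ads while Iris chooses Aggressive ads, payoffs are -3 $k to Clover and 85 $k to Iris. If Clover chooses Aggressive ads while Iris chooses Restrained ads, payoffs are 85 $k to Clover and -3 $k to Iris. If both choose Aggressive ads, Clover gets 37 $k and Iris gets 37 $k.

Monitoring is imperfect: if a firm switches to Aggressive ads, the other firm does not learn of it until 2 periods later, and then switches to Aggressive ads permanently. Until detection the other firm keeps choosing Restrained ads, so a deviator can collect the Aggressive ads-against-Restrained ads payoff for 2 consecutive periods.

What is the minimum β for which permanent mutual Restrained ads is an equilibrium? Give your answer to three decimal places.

0.924

A deviator earns 85 for 2 periods, then 37 forever; cooperating earns 44 forever. Multiplying the IC by (1−β):
44 ≥ 85(1−β^2) + 37β^2, so 48·β^2 ≥ 41 and β^2 ≥ 41/48.
β ≥ (41/48)^(1/2) ≈ 0.924.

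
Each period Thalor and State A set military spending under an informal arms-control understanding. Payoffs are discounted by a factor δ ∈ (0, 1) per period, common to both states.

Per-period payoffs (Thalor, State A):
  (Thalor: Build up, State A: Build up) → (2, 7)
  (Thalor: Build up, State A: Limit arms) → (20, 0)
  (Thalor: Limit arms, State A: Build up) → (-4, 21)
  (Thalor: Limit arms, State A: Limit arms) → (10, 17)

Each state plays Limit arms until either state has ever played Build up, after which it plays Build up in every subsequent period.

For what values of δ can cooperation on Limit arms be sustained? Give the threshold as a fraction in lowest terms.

Thalor: cooperation gives 10 each period; deviation gives 20 once then 2 forever.
  10/(1−δ) ≥ 20 + 2δ/(1−δ) ⇒ δ ≥ 10/18 = 5/9.
State A: cooperation gives 17 each period; deviation gives 21 once then 7 forever.
  δ ≥ 4/14 = 2/7.
Both must hold, so the binding constraint is Thalor's: δ ≥ 5/9.

5/9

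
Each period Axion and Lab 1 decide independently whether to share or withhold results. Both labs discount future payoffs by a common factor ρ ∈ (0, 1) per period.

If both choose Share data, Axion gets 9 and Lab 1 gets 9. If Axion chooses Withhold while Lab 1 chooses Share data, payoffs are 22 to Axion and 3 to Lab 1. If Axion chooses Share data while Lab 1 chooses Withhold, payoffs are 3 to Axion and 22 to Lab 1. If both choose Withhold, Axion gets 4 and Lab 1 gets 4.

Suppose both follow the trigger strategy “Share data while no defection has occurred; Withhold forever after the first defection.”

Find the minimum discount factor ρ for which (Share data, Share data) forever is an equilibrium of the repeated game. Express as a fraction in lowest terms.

9/(1−ρ) ≥ 22 + 4ρ/(1−ρ)
9 ≥ 22 − 18ρ
ρ ≥ 13/18.

13/18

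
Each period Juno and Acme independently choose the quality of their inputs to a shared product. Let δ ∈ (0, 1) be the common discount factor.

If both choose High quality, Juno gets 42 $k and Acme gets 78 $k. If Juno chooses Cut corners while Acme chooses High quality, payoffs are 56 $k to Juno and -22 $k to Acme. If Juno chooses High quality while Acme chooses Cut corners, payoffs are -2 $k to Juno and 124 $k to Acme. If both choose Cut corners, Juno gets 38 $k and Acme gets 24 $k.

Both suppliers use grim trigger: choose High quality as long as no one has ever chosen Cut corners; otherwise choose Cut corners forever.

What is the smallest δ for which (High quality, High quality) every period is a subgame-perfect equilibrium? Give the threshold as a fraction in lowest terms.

Juno's threshold: (56−42)/(56−38) = 7/9.
Acme's threshold: (124−78)/(124−24) = 23/50.
7/9 > 23/50, so Juno binds and δ* = 7/9.

7/9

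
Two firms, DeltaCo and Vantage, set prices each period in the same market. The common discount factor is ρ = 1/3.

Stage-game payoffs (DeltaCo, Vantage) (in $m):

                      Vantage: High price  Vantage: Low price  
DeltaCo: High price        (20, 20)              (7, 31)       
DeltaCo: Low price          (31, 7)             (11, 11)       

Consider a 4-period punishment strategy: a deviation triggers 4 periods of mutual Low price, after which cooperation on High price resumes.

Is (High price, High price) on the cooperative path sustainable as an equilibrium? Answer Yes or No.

A one-shot deviation gives 31 now, then 11 for 4 periods, then back to 20.
Gain from deviating: (31−20) today; loss: (20−11) in each of the next 4 periods.
No-deviation condition: (20−11)(ρ+…+ρ^4) ≥ 31−20, i.e. ρ+…+ρ^4 ≥ 11/9.
At ρ = 1/3: ρ+…+ρ^4 = 0.4938 < 1.2222.
So cooperation is not sustainable.

No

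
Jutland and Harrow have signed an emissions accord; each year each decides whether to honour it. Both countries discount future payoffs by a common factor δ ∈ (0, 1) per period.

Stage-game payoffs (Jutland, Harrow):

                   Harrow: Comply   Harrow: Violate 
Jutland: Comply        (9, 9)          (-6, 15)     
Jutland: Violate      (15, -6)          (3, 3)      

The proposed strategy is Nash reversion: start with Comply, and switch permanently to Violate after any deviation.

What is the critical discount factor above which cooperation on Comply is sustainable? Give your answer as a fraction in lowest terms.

Under grim trigger the critical discount factor is (T−C)/(T−P) with T = 15, C = 9, P = 3.
δ* = (15−9)/(15−3) = 6/12 = 1/2.

1/2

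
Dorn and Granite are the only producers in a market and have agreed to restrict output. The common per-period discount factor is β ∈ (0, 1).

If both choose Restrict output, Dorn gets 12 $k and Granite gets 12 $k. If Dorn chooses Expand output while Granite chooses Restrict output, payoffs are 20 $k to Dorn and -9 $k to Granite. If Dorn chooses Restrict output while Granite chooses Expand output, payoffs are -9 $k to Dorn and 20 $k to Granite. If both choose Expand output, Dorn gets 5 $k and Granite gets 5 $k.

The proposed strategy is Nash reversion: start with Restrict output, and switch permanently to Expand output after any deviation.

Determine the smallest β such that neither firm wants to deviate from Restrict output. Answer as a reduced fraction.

8/15

Under grim trigger the critical discount factor is (T−C)/(T−P) with T = 20, C = 12, P = 5.
β* = (20−12)/(20−5) = 8/15.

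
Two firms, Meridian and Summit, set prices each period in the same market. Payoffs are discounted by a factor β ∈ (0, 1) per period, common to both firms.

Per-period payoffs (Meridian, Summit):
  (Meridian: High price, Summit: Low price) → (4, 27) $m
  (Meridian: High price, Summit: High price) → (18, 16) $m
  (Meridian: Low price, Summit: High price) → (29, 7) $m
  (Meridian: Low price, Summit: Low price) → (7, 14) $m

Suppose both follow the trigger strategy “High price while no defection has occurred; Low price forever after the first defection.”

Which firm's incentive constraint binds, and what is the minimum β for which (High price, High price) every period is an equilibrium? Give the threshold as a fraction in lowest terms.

Meridian: cooperation gives 18 each period; deviation gives 29 once then 7 forever.
  18/(1−β) ≥ 29 + 7β/(1−β) ⇒ β ≥ 11/22 = 1/2.
Summit: cooperation gives 16 each period; deviation gives 27 once then 14 forever.
  β ≥ 11/13.
Both must hold, so the binding constraint is Summit's: β ≥ 11/13.

Summit; β ≥ 11/13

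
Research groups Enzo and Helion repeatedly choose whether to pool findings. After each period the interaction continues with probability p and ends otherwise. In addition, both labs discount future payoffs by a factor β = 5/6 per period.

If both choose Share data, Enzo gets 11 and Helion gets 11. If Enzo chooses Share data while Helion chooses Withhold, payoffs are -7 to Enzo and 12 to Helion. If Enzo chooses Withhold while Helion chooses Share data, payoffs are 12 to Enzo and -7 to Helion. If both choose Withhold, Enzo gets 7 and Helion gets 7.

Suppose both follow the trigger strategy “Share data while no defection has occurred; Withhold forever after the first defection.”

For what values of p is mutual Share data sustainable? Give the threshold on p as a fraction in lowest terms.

6/25

With continuation probability p and discount β, the effective per-period discount factor is βp.
Grim-trigger IC: βp ≥ (12−11)/(12−7) = 1/5.
So p ≥ (1/5)/(5/6) = 6/25.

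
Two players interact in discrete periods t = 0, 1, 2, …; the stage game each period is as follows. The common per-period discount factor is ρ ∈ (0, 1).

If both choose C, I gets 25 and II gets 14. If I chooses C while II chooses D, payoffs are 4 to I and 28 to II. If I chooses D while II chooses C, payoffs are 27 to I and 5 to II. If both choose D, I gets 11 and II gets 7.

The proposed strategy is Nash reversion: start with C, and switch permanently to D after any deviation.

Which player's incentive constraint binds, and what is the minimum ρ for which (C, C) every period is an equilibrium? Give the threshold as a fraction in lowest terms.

I's threshold: (27−25)/(27−11) = 1/8.
II's threshold: (28−14)/(28−7) = 2/3.
1/8 < 2/3, so II binds and ρ* = 2/3.

II; ρ ≥ 2/3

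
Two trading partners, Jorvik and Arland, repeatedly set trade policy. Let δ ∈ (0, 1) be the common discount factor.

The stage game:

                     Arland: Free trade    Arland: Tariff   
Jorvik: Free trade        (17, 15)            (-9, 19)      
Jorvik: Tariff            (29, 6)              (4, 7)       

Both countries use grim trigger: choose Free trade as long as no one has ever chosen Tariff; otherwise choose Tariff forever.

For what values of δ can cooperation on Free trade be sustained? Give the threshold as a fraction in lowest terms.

12/25

Jorvik's threshold: (29−17)/(29−4) = 12/25.
Arland's threshold: (19−15)/(19−7) = 1/3.
12/25 > 1/3, so Jorvik binds and δ* = 12/25.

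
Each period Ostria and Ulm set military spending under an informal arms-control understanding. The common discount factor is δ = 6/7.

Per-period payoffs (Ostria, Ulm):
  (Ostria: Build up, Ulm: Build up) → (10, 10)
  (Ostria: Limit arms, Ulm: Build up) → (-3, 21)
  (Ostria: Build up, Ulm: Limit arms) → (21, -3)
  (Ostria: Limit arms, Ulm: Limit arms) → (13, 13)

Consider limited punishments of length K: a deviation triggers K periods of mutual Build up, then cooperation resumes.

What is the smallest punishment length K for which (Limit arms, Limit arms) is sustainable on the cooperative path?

4

Need Σ_{k=1}^{K} δ^k ≥ (21−13)/(13−10) = 2.6667 at δ = 6/7.
At K = 3 the sum is 2.2216 < 2.6667; at K = 4 it is 2.7613 ≥ 2.6667.
So the minimum punishment length is K = 4.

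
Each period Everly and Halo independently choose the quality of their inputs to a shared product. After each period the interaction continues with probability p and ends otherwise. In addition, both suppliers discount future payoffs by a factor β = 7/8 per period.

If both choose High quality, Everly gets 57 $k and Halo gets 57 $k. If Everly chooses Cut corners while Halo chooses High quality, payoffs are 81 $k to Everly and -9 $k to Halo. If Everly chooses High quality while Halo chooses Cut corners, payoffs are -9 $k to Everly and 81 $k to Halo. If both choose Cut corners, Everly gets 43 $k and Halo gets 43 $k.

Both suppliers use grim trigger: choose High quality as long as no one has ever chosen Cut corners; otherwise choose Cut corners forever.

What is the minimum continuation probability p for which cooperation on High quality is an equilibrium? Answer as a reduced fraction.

96/133

Expected continuation weight on next period's payoff is β·p = 7/8·p, which plays the role of the discount factor.
Cooperation requires 7/8·p ≥ (81−57)/(81−43) = 12/19, hence p ≥ 96/133.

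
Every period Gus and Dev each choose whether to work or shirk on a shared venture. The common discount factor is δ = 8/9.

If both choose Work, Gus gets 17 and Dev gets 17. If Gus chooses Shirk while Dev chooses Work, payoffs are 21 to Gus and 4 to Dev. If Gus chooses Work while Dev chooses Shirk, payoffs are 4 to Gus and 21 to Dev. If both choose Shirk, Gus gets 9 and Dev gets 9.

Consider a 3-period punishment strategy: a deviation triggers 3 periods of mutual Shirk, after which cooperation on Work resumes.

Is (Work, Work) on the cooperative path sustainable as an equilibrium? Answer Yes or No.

A one-shot deviation gives 21 now, then 9 for 3 periods, then back to 17.
Gain from deviating: (21−17) today; loss: (17−9) in each of the next 3 periods.
No-deviation condition: (17−9)(δ+…+δ^3) ≥ 21−17, i.e. δ+…+δ^3 ≥ 1/2.
At δ = 8/9: δ+…+δ^3 = 2.3813 ≥ 0.5000.
So cooperation is sustainable.

Yes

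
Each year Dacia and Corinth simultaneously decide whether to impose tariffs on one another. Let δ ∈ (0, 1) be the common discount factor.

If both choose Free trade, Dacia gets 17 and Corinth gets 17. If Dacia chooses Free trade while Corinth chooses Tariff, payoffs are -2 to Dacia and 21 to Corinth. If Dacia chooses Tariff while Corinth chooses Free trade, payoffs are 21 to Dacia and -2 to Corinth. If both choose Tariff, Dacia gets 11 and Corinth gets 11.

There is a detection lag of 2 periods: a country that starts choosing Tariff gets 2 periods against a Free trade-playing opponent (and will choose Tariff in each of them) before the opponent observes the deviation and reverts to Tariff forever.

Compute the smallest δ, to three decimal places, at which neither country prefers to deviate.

Deviating for the 2 undetected periods gains 21−17 = 4 per period over cooperation, then loses 17−11 = 6 per period forever once punishment starts.
Gain: 4(1 + δ + … + δ^1); loss: 6·δ^2/(1−δ).
No profitable deviation ⇔ 4(1−δ^2) ≤ 6·δ^2, i.e. δ^2 ≥ 4/(4+6) = 2/5.
Hence δ ≥ (2/5)^(1/2) ≈ 0.632.

0.632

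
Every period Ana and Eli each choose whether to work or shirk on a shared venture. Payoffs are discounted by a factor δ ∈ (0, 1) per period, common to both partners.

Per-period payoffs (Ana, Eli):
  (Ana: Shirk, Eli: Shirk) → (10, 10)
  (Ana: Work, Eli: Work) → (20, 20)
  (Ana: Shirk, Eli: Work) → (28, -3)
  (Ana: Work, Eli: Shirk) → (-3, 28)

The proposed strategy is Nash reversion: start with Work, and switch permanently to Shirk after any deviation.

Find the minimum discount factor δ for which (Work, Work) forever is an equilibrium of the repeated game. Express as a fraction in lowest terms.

20/(1−δ) ≥ 28 + 10δ/(1−δ)
20 ≥ 28 − 18δ
δ ≥ 8/18 = 4/9.

4/9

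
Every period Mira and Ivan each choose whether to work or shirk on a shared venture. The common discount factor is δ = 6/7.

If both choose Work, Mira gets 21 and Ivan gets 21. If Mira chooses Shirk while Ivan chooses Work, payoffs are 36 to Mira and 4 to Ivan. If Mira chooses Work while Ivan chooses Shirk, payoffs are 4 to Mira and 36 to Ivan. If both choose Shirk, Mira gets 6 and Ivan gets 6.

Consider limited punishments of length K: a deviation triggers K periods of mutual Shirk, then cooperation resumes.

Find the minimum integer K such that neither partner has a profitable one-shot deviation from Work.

IC: δ(1−δ^K)/(1−δ) ≥ (36−21)/(21−6) = 1.
With δ = 6/7: need 1 − δ^K ≥ 1·(1−6/7)/(6/7), i.e. δ^K ≤ 0.8333.
Since (6/7)^1 = 0.8571 and (6/7)^2 = 0.7347, the smallest such K is 2.

2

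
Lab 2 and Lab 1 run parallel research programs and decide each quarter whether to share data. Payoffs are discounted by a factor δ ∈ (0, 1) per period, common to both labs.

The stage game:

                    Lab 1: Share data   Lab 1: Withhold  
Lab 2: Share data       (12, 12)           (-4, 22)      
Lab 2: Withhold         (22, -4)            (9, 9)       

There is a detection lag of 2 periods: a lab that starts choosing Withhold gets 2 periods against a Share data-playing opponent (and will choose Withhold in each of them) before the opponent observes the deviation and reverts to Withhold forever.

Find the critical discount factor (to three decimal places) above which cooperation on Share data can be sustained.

A deviator earns 22 for 2 periods, then 9 forever; cooperating earns 12 forever. Multiplying the IC by (1−δ):
12 ≥ 22(1−δ^2) + 9δ^2, so 13·δ^2 ≥ 10 and δ^2 ≥ 10/13.
δ ≥ (10/13)^(1/2) ≈ 0.877.

0.877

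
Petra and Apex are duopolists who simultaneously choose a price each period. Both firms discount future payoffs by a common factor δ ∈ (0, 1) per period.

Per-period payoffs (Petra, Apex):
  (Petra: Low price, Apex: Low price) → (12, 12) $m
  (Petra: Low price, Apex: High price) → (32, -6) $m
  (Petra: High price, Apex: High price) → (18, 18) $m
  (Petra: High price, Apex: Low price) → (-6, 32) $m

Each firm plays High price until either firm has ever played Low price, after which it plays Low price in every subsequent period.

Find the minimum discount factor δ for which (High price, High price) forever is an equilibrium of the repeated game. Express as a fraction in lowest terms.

7/10

18/(1−δ) ≥ 32 + 12δ/(1−δ)
18 ≥ 32 − 20δ
δ ≥ 14/20 = 7/10.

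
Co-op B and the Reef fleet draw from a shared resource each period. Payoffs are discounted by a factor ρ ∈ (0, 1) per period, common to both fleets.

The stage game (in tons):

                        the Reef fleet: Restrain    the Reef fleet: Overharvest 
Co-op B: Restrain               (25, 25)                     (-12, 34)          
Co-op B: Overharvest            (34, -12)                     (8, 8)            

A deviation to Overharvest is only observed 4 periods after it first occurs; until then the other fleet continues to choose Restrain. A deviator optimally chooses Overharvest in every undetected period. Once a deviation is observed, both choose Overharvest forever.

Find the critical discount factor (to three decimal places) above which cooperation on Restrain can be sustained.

The best deviation is to choose Overharvest for all 4 undetected periods, earning 34 each, then 8 forever once detected.
Deviation value: 34(1−ρ^4)/(1−ρ) + 8ρ^4/(1−ρ); cooperation value: 25/(1−ρ).
IC: 25 ≥ 34(1−ρ^4) + 8ρ^4 = 34 − 26ρ^4.
So ρ^4 ≥ 9/26, giving ρ ≥ (9/26)^(1/4) ≈ 0.767.

0.767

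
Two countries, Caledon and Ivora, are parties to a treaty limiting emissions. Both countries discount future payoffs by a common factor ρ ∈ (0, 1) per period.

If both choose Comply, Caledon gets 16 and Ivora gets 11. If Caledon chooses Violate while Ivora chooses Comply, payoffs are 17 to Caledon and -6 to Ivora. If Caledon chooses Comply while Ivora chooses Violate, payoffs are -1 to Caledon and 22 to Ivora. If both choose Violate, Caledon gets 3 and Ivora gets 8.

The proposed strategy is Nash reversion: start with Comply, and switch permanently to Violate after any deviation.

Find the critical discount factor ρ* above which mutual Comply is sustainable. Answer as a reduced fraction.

For Caledon: deviation gain 17−16 = 1, per-period punishment loss 16−3 = 13. IC gives ρ ≥ 1/14.
For Ivora: gain 11, loss 3 per period, so ρ ≥ 11/14.
The tighter constraint is Ivora's, so cooperation needs ρ ≥ 11/14.

11/14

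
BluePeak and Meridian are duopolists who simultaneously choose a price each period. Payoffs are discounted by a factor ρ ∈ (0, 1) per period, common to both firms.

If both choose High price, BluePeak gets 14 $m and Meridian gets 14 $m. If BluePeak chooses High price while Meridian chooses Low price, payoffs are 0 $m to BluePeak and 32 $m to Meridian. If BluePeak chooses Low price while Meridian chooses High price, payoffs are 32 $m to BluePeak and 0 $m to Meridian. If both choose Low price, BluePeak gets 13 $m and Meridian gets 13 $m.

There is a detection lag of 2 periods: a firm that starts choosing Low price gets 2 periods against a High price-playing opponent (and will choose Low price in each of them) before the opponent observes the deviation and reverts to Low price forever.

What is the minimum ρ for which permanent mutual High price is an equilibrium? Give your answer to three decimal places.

The best deviation is to choose Low price for all 2 undetected periods, earning 32 each, then 13 forever once detected.
Deviation value: 32(1−ρ^2)/(1−ρ) + 13ρ^2/(1−ρ); cooperation value: 14/(1−ρ).
IC: 14 ≥ 32(1−ρ^2) + 13ρ^2 = 32 − 19ρ^2.
So ρ^2 ≥ 18/19, giving ρ ≥ (18/19)^(1/2) ≈ 0.973.

0.973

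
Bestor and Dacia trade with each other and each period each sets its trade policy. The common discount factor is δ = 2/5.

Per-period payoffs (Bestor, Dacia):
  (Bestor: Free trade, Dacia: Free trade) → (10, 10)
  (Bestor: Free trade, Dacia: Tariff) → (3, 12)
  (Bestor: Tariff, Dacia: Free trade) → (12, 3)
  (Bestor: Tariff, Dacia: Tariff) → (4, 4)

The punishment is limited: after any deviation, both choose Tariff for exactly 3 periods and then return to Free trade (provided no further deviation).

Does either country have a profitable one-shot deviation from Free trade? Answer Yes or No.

IC: δ+…+δ^3 ≥ (12−10)/(10−4) = 1/3.
At δ = 2/5: partial sum = 0.6240 ≥ 0.3333. Cooperation sustainable.

No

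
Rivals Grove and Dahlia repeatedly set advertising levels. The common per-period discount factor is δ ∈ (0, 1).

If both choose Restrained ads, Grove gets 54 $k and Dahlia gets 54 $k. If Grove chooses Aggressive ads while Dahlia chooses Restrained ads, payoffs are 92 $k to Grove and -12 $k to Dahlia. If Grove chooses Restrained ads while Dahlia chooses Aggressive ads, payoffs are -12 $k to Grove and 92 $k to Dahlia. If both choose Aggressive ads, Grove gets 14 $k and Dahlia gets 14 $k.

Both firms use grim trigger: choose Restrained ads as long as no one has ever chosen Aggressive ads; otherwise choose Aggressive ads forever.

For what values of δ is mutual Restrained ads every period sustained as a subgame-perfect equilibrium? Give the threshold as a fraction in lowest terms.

Cooperation forever yields 54 each period: 54/(1−δ).
Deviating yields 92 once, then 14 forever: 92 + 14δ/(1−δ).
No profitable deviation requires 54/(1−δ) ≥ 92 + 14δ/(1−δ).
Multiplying by (1−δ): 54 ≥ 92(1−δ) + 14δ = 92 − 78δ.
So 78δ ≥ 38, i.e. δ ≥ 38/78 = 19/39.

19/39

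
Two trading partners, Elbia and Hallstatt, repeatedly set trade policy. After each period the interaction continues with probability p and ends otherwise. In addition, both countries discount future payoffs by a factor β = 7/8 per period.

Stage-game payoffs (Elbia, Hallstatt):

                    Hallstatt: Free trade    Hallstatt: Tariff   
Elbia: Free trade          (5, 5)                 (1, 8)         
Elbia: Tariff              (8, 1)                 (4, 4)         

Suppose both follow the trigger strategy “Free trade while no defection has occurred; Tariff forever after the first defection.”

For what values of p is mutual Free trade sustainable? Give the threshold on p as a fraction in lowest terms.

6/7

With continuation probability p and discount β, the effective per-period discount factor is βp.
Grim-trigger IC: βp ≥ (8−5)/(8−4) = 3/4.
So p ≥ (3/4)/(7/8) = 6/7.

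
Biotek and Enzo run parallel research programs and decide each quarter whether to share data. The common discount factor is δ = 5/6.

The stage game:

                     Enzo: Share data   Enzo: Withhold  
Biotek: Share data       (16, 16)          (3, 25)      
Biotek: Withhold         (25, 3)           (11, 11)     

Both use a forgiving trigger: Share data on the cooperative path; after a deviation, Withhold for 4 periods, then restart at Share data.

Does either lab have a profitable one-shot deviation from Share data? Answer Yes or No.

Comparing payoff streams over the 5 periods until play realigns: cooperate → 16(1+δ+…+δ^4); deviate → 25 + 11(δ+…+δ^4).
Cooperation is sustained iff (16−11)(δ+…+δ^4) ≥ 25−16.
δ+…+δ^4 = 5/6·(1−(5/6)^4)/(1−5/6) = 2.5887, and (25−16)/(16−11) = 1.8000.
2.5887 ≥ 1.8000, so cooperation is sustainable.

No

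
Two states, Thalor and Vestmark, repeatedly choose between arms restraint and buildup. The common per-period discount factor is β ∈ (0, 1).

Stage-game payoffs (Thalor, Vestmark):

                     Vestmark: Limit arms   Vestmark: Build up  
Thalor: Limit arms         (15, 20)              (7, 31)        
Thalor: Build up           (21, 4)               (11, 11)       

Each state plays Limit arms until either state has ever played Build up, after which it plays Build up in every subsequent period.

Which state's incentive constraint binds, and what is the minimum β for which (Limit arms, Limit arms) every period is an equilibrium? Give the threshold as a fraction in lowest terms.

Thalor; β ≥ 3/5

Thalor's threshold: (21−15)/(21−11) = 3/5.
Vestmark's threshold: (31−20)/(31−11) = 11/20.
3/5 > 11/20, so Thalor binds and β* = 3/5.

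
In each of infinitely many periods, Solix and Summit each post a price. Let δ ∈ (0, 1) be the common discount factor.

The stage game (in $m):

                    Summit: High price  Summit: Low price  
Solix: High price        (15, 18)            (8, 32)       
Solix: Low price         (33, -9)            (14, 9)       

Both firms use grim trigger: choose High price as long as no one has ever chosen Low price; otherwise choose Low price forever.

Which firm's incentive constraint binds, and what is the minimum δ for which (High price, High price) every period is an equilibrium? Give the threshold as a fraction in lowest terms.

Solix: cooperation gives 15 each period; deviation gives 33 once then 14 forever.
  15/(1−δ) ≥ 33 + 14δ/(1−δ) ⇒ δ ≥ 18/19.
Summit: cooperation gives 18 each period; deviation gives 32 once then 9 forever.
  δ ≥ 14/23.
Both must hold, so the binding constraint is Solix's: δ ≥ 18/19.

Solix; δ ≥ 18/19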